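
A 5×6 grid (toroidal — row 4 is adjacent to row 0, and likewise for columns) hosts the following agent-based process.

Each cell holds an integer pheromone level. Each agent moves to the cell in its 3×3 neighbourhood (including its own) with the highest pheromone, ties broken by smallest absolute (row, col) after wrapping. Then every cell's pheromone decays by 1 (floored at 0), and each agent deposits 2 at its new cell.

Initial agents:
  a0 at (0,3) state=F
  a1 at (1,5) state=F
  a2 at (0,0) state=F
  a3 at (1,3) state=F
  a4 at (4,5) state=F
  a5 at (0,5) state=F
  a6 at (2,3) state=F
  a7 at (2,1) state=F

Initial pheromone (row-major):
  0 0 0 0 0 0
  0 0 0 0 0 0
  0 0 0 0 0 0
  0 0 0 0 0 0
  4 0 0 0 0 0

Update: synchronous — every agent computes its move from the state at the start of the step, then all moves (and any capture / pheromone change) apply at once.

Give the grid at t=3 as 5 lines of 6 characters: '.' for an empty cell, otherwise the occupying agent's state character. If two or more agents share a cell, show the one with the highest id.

..F...
......
......
......
F.....

t=1: a0@(0,2) a1@(0,0) a2@(4,0) a3@(0,2) a4@(4,0) a5@(4,0) a6@(1,2) a7@(1,0) | pheromone: 2 0 4 0 0 0 / 2 0 2 0 0 0 / 0 0 0 0 0 0 / 0 0 0 0 0 0 / 9 0 0 0 0 0
t=2: a0@(0,2) a1@(4,0) a2@(4,0) a3@(0,2) a4@(4,0) a5@(4,0) a6@(0,2) a7@(0,0) | pheromone: 3 0 9 0 0 0 / 1 0 1 0 0 0 / 0 0 0 0 0 0 / 0 0 0 0 0 0 / 16 0 0 0 0 0
t=3: a0@(0,2) a1@(4,0) a2@(4,0) a3@(0,2) a4@(4,0) a5@(4,0) a6@(0,2) a7@(4,0) | pheromone: 2 0 14 0 0 0 / 0 0 0 0 0 0 / 0 0 0 0 0 0 / 0 0 0 0 0 0 / 25 0 0 0 0 0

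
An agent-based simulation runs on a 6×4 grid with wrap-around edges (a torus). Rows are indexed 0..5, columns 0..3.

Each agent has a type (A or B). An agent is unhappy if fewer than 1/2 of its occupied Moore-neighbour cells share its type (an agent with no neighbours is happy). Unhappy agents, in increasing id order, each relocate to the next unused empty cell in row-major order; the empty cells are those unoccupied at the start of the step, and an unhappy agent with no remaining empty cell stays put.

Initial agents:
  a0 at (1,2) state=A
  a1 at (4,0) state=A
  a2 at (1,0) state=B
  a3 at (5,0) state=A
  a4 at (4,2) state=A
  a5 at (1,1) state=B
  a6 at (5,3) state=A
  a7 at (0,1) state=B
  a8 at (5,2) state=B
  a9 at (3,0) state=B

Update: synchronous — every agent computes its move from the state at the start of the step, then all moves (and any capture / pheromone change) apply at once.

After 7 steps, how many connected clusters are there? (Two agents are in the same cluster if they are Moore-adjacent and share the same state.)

t=1: a0@(0,0):A a1@(4,0):A a2@(1,0):B a3@(5,0):A a4@(4,2):A a5@(1,1):B a6@(5,3):A a7@(0,1):B a8@(0,2):B a9@(0,3):B
t=2: a0@(1,2):A a1@(4,0):A a2@(1,0):B a3@(5,0):A a4@(4,2):A a5@(1,1):B a6@(5,3):A a7@(0,1):B a8@(0,2):B a9@(1,3):B
t=3: a0@(0,0):A a1@(4,0):A a2@(1,0):B a3@(5,0):A a4@(4,2):A a5@(1,1):B a6@(5,3):A a7@(0,1):B a8@(0,2):B a9@(1,3):B
t=4: a0@(0,3):A a1@(4,0):A a2@(1,0):B a3@(5,0):A a4@(4,2):A a5@(1,1):B a6@(5,3):A a7@(0,1):B a8@(0,2):B a9@(1,3):B
t=5: a0@(0,0):A a1@(4,0):A a2@(1,0):B a3@(5,0):A a4@(4,2):A a5@(1,1):B a6@(5,3):A a7@(0,1):B a8@(0,2):B a9@(1,3):B
t=6: a0@(0,3):A a1@(4,0):A a2@(1,0):B a3@(5,0):A a4@(4,2):A a5@(1,1):B a6@(5,3):A a7@(0,1):B a8@(0,2):B a9@(1,3):B
t=7: a0@(0,0):A a1@(4,0):A a2@(1,0):B a3@(5,0):A a4@(4,2):A a5@(1,1):B a6@(5,3):A a7@(0,1):B a8@(0,2):B a9@(1,3):B

2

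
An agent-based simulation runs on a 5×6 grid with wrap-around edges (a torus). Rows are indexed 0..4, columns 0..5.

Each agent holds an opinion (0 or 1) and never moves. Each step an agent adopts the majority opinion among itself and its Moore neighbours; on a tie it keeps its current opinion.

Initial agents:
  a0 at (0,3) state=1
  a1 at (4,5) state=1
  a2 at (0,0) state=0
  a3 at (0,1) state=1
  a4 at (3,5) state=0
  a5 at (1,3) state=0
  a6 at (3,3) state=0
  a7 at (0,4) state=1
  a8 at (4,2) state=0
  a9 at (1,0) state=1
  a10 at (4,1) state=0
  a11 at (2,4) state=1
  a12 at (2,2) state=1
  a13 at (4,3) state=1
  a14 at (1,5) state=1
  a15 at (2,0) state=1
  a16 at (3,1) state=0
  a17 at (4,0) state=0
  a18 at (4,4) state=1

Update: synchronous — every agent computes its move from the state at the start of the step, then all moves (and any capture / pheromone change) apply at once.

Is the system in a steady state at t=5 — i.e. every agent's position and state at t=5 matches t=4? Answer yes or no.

t=1: a0@(0,3):1 a1@(4,5):1 a2@(0,0):1 a3@(0,1):0 a4@(3,5):1 a5@(1,3):1 a6@(3,3):1 a7@(0,4):1 a8@(4,2):0 a9@(1,0):1 a10@(4,1):0 a11@(2,4):0 a12@(2,2):0 a13@(4,3):1 a14@(1,5):1 a15@(2,0):1 a16@(3,1):0 a17@(4,0):0 a18@(4,4):1
t=2: a0@(0,3):1 a1@(4,5):1 a2@(0,0):1 a3@(0,1):0 a4@(3,5):1 a5@(1,3):1 a6@(3,3):1 a7@(0,4):1 a8@(4,2):0 a9@(1,0):1 a10@(4,1):0 a11@(2,4):1 a12@(2,2):0 a13@(4,3):1 a14@(1,5):1 a15@(2,0):1 a16@(3,1):0 a17@(4,0):0 a18@(4,4):1
t=3: (unchanged — steady state)

yes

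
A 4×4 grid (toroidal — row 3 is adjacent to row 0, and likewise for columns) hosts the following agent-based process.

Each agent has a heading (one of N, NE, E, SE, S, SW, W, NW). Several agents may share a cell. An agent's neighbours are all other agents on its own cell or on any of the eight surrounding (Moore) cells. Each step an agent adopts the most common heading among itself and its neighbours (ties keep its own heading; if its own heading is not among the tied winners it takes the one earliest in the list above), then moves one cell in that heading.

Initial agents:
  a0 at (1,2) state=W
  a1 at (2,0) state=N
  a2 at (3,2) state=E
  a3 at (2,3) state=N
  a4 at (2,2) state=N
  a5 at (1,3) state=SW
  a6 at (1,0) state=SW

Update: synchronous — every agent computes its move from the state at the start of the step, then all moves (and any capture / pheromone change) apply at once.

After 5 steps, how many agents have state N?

7

t=1: a0@(0,2):N a1@(1,0):N a2@(2,2):N a3@(1,3):N a4@(1,2):N a5@(0,3):N a6@(2,3):SW
t=2: a0@(3,2):N a1@(0,0):N a2@(1,2):N a3@(0,3):N a4@(0,2):N a5@(3,3):N a6@(1,3):N
t=3: a0@(2,2):N a1@(3,0):N a2@(0,2):N a3@(3,3):N a4@(3,2):N a5@(2,3):N a6@(0,3):N
t=4: a0@(1,2):N a1@(2,0):N a2@(3,2):N a3@(2,3):N a4@(2,2):N a5@(1,3):N a6@(3,3):N
t=5: a0@(0,2):N a1@(1,0):N a2@(2,2):N a3@(1,3):N a4@(1,2):N a5@(0,3):N a6@(2,3):N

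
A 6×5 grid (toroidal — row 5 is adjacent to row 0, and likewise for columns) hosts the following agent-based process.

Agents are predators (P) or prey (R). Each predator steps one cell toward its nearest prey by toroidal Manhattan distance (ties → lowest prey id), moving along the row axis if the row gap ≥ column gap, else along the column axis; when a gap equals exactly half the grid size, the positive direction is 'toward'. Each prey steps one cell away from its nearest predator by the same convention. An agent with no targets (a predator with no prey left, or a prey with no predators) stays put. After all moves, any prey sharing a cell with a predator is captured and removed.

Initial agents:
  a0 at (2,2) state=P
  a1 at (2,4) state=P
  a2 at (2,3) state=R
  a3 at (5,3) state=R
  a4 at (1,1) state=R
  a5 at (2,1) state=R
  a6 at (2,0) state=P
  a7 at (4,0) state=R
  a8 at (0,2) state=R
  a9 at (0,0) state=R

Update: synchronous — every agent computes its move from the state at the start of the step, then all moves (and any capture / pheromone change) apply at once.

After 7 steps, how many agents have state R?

5

t=1: a0@(2,3):P a1@(2,3):P a2@(2,4):R a3@(4,3):R a4@(0,1):R a5@(2,0):R a6@(2,1):P a7@(5,0):R a8@(5,2):R a9@(5,0):R
t=2: a0@(2,4):P a1@(2,4):P a3@(5,3):R a4@(5,1):R a6@(2,0):P a7@(4,0):R a8@(4,2):R a9@(4,0):R
t=3: a0@(3,4):P a1@(3,4):P a3@(4,3):R a4@(4,1):R a6@(3,0):P a7@(5,0):R a8@(5,2):R a9@(5,0):R
t=4: a0@(4,4):P a1@(4,4):P a3@(5,3):R a4@(5,1):R a6@(4,0):P a7@(0,0):R a8@(0,2):R a9@(0,0):R
t=5: a0@(5,4):P a1@(5,4):P a3@(0,3):R a4@(0,1):R a6@(5,0):P a7@(1,0):R a8@(1,2):R a9@(1,0):R
t=6: a0@(0,4):P a1@(0,4):P a3@(1,3):R a4@(1,1):R a6@(0,0):P a7@(2,0):R a8@(2,2):R a9@(2,0):R
t=7: a0@(1,4):P a1@(1,4):P a3@(2,3):R a4@(2,1):R a6@(1,0):P a7@(3,0):R a8@(3,2):R a9@(3,0):R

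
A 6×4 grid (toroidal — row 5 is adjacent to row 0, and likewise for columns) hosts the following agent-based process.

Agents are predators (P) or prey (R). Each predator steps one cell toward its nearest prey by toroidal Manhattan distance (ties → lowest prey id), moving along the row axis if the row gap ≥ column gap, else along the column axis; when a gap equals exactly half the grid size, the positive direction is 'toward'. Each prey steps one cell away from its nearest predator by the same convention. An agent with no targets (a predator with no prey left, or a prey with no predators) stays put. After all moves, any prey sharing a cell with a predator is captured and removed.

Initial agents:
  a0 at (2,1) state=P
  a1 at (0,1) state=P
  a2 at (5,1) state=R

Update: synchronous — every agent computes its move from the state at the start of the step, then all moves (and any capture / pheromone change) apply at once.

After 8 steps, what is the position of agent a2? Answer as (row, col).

t=1: a0@(3,1):P a1@(5,1):P a2@(4,1):R
t=2: a0@(4,1):P a1@(4,1):P a2@(5,1):R
t=3: a0@(5,1):P a1@(5,1):P a2@(0,1):R
t=4: a0@(0,1):P a1@(0,1):P a2@(1,1):R
t=5: a0@(1,1):P a1@(1,1):P a2@(2,1):R
t=6: a0@(2,1):P a1@(2,1):P a2@(3,1):R
t=7: a0@(3,1):P a1@(3,1):P a2@(4,1):R
t=8: a0@(4,1):P a1@(4,1):P a2@(5,1):R

(5, 1)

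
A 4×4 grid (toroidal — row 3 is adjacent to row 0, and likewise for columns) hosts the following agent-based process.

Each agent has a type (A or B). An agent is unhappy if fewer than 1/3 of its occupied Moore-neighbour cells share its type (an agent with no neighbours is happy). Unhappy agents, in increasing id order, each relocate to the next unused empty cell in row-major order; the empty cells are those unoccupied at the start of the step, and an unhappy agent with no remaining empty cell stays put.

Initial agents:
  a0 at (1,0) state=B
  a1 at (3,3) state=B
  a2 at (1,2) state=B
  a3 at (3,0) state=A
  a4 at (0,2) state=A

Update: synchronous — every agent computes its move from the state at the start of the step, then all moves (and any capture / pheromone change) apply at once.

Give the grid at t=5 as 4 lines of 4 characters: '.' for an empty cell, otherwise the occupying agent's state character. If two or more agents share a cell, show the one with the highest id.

BBA.
B.A.
....
....

t=1: a0@(1,0):B a1@(0,0):B a2@(0,1):B a3@(0,3):A a4@(1,1):A
t=2: a0@(1,0):B a1@(0,0):B a2@(0,1):B a3@(0,2):A a4@(1,2):A
t=3: (unchanged — steady state)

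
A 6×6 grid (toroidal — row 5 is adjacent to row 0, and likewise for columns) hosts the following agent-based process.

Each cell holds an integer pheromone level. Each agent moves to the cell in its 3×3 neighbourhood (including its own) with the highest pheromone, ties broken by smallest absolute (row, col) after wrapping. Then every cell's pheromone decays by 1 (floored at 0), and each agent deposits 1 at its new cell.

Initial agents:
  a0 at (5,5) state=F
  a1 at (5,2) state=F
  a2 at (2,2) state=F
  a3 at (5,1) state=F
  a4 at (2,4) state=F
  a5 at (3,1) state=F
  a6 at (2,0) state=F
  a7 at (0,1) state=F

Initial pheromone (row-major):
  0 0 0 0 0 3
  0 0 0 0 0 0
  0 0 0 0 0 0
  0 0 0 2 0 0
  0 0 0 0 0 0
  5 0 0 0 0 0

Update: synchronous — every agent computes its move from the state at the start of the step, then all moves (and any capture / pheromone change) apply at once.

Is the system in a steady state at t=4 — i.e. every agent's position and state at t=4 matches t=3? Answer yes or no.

t=1: a0@(5,0) a1@(0,1) a2@(3,3) a3@(5,0) a4@(3,3) a5@(2,0) a6@(1,0) a7@(5,0) | pheromone: 0 1 0 0 0 2 / 1 0 0 0 0 0 / 1 0 0 0 0 0 / 0 0 0 3 0 0 / 0 0 0 0 0 0 / 7 0 0 0 0 0
t=2: a0@(5,0) a1@(5,0) a2@(3,3) a3@(5,0) a4@(3,3) a5@(1,0) a6@(0,5) a7@(5,0) | pheromone: 0 0 0 0 0 2 / 1 0 0 0 0 0 / 0 0 0 0 0 0 / 0 0 0 4 0 0 / 0 0 0 0 0 0 / 10 0 0 0 0 0
t=3: a0@(5,0) a1@(5,0) a2@(3,3) a3@(5,0) a4@(3,3) a5@(0,5) a6@(5,0) a7@(5,0) | pheromone: 0 0 0 0 0 2 / 0 0 0 0 0 0 / 0 0 0 0 0 0 / 0 0 0 5 0 0 / 0 0 0 0 0 0 / 14 0 0 0 0 0
t=4: a0@(5,0) a1@(5,0) a2@(3,3) a3@(5,0) a4@(3,3) a5@(5,0) a6@(5,0) a7@(5,0) | pheromone: 0 0 0 0 0 1 / 0 0 0 0 0 0 / 0 0 0 0 0 0 / 0 0 0 6 0 0 / 0 0 0 0 0 0 / 19 0 0 0 0 0

no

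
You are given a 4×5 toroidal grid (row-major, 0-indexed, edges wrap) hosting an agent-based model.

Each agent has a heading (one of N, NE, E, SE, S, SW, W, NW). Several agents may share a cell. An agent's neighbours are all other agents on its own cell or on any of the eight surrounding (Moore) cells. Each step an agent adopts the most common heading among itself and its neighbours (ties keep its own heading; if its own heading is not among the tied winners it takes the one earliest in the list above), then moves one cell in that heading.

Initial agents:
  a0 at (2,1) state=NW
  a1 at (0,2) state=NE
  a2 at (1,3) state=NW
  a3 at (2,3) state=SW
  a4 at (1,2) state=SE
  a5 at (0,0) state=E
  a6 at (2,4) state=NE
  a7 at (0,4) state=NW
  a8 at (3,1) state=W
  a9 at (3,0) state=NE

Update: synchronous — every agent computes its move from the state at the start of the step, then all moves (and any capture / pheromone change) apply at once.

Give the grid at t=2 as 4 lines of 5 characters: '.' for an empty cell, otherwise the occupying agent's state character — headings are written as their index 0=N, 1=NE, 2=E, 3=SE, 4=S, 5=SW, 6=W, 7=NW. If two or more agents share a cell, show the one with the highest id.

t=1: a0@(1,0):NW a1@(3,3):NE a2@(0,2):NW a3@(3,2):SW a4@(0,1):NW a5@(0,1):E a6@(1,0):NE a7@(3,3):NW a8@(2,2):NE a9@(2,1):NE
t=2: a0@(0,4):NW a1@(2,4):NE a2@(3,1):NW a3@(2,3):NE a4@(3,0):NW a5@(3,0):NW a6@(0,1):NE a7@(2,2):NW a8@(1,3):NE a9@(1,2):NE

.1..7
..11.
..711
77...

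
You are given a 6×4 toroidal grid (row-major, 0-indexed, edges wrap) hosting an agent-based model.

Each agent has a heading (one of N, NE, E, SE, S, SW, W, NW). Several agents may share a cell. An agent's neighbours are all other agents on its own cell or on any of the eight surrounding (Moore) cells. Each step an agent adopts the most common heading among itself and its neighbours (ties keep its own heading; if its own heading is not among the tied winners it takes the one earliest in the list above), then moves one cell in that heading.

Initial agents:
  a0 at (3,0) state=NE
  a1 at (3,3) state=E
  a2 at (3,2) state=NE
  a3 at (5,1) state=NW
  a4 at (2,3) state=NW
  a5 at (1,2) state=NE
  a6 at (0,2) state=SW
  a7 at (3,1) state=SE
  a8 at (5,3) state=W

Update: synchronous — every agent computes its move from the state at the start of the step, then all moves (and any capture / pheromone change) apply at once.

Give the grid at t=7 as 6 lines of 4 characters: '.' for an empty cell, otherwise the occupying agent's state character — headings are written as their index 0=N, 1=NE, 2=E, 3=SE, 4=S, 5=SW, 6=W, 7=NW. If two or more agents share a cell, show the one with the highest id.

t=1: a0@(2,1):NE a1@(2,0):NE a2@(2,3):NE a3@(4,0):NW a4@(1,0):NE a5@(0,3):NE a6@(1,1):SW a7@(2,2):NE a8@(5,2):W
t=2: a0@(1,2):NE a1@(1,1):NE a2@(1,0):NE a3@(3,3):NW a4@(0,1):NE a5@(5,0):NE a6@(0,2):NE a7@(1,3):NE a8@(5,1):W
t=3: a0@(0,3):NE a1@(0,2):NE a2@(0,1):NE a3@(2,2):NW a4@(5,2):NE a5@(4,1):NE a6@(5,3):NE a7@(0,0):NE a8@(4,2):NE
t=4: a0@(5,0):NE a1@(5,3):NE a2@(5,2):NE a3@(1,1):NW a4@(4,3):NE a5@(3,2):NE a6@(4,0):NE a7@(5,1):NE a8@(3,3):NE
t=5: a0@(4,1):NE a1@(4,0):NE a2@(4,3):NE a3@(0,0):NW a4@(3,0):NE a5@(2,3):NE a6@(3,1):NE a7@(4,2):NE a8@(2,0):NE
t=6: a0@(3,2):NE a1@(3,1):NE a2@(3,0):NE a3@(5,3):NW a4@(2,1):NE a5@(1,0):NE a6@(2,2):NE a7@(3,3):NE a8@(1,1):NE
t=7: a0@(2,3):NE a1@(2,2):NE a2@(2,1):NE a3@(4,2):NW a4@(1,2):NE a5@(0,1):NE a6@(1,3):NE a7@(2,0):NE a8@(0,2):NE

.11.
..11
1111
....
..7.
....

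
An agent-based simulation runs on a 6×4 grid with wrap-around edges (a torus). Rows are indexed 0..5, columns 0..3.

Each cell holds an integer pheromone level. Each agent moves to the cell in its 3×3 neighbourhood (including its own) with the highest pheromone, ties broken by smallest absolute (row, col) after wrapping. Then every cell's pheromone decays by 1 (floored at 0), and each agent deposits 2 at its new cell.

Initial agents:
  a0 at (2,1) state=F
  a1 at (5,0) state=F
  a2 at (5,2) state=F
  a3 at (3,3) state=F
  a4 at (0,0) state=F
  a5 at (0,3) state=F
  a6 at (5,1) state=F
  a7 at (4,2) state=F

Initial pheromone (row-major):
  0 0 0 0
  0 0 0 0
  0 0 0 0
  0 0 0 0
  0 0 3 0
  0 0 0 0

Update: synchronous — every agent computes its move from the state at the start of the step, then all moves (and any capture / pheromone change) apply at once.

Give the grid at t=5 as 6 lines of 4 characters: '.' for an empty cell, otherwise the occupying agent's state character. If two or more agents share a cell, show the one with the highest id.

F...
....
....
....
..F.
....

t=1: a0@(1,0) a1@(0,0) a2@(4,2) a3@(4,2) a4@(0,0) a5@(0,0) a6@(4,2) a7@(4,2) | pheromone: 6 0 0 0 / 2 0 0 0 / 0 0 0 0 / 0 0 0 0 / 0 0 10 0 / 0 0 0 0
t=2: a0@(0,0) a1@(0,0) a2@(4,2) a3@(4,2) a4@(0,0) a5@(0,0) a6@(4,2) a7@(4,2) | pheromone: 13 0 0 0 / 1 0 0 0 / 0 0 0 0 / 0 0 0 0 / 0 0 17 0 / 0 0 0 0
t=3: a0@(0,0) a1@(0,0) a2@(4,2) a3@(4,2) a4@(0,0) a5@(0,0) a6@(4,2) a7@(4,2) | pheromone: 20 0 0 0 / 0 0 0 0 / 0 0 0 0 / 0 0 0 0 / 0 0 24 0 / 0 0 0 0
t=4: a0@(0,0) a1@(0,0) a2@(4,2) a3@(4,2) a4@(0,0) a5@(0,0) a6@(4,2) a7@(4,2) | pheromone: 27 0 0 0 / 0 0 0 0 / 0 0 0 0 / 0 0 0 0 / 0 0 31 0 / 0 0 0 0
t=5: a0@(0,0) a1@(0,0) a2@(4,2) a3@(4,2) a4@(0,0) a5@(0,0) a6@(4,2) a7@(4,2) | pheromone: 34 0 0 0 / 0 0 0 0 / 0 0 0 0 / 0 0 0 0 / 0 0 38 0 / 0 0 0 0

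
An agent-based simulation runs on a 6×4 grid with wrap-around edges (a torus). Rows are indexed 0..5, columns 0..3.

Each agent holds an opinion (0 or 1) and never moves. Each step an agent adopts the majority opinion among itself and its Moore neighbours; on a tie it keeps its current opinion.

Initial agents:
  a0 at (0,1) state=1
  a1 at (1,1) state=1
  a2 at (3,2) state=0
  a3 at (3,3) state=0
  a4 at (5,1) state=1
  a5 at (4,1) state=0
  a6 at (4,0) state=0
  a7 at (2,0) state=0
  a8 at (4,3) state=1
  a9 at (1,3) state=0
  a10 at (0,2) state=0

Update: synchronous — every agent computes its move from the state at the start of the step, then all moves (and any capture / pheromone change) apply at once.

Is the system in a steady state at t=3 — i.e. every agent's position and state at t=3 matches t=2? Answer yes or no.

t=1: a0@(0,1):1 a1@(1,1):1 a2@(3,2):0 a3@(3,3):0 a4@(5,1):0 a5@(4,1):0 a6@(4,0):0 a7@(2,0):0 a8@(4,3):0 a9@(1,3):0 a10@(0,2):1
t=2: (unchanged — steady state)

yes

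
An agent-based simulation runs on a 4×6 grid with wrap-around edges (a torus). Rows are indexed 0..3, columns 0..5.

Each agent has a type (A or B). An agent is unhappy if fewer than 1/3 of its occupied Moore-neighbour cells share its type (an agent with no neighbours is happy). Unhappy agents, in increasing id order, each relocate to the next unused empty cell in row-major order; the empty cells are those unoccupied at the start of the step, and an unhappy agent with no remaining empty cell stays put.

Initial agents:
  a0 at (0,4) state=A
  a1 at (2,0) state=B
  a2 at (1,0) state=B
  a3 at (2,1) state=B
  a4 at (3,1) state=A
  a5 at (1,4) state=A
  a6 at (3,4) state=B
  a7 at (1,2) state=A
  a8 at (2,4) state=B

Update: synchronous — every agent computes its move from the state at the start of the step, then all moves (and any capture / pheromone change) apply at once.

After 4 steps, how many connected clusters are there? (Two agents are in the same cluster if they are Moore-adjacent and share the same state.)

t=1: a0@(0,4):A a1@(2,0):B a2@(1,0):B a3@(2,1):B a4@(0,0):A a5@(1,4):A a6@(3,4):B a7@(0,1):A a8@(2,4):B
t=2: (unchanged — steady state)

4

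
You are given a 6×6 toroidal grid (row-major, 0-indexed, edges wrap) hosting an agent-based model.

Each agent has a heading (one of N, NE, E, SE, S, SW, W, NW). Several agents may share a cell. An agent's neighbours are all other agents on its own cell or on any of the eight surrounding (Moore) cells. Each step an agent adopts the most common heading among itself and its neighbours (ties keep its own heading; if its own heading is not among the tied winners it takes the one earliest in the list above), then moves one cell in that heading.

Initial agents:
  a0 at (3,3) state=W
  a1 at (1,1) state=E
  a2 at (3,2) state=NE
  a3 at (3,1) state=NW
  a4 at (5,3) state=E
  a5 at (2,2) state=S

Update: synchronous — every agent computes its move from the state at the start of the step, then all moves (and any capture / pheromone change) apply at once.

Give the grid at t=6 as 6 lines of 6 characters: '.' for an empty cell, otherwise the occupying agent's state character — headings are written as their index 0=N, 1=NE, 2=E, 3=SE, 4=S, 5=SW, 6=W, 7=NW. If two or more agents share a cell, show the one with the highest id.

..2...
.2....
..4...
.7.6..
......
...2..

t=1: a0@(3,2):W a1@(1,2):E a2@(2,3):NE a3@(2,0):NW a4@(5,4):E a5@(3,2):S
t=2: a0@(3,1):W a1@(1,3):E a2@(1,4):NE a3@(1,5):NW a4@(5,5):E a5@(4,2):S
t=3: a0@(3,0):W a1@(1,4):E a2@(0,5):NE a3@(0,4):NW a4@(5,0):E a5@(5,2):S
t=4: a0@(3,5):W a1@(1,5):E a2@(0,0):E a3@(5,3):NW a4@(5,1):E a5@(0,2):S
t=5: a0@(3,4):W a1@(1,0):E a2@(0,1):E a3@(4,2):NW a4@(5,2):E a5@(1,2):S
t=6: a0@(3,3):W a1@(1,1):E a2@(0,2):E a3@(3,1):NW a4@(5,3):E a5@(2,2):S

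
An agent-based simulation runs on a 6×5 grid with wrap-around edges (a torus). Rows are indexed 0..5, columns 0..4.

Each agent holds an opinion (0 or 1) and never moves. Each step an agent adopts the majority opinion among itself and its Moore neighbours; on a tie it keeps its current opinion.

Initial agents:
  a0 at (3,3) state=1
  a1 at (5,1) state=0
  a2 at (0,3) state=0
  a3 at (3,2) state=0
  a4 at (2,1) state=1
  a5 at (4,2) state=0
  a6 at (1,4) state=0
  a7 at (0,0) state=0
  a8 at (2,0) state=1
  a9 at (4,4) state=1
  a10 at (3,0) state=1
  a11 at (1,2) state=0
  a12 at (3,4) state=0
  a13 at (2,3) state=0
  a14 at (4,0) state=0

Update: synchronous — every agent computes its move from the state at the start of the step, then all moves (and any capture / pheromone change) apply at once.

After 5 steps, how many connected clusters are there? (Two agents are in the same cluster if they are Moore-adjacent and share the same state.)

t=1: a0@(3,3):0 a1@(5,1):0 a2@(0,3):0 a3@(3,2):0 a4@(2,1):1 a5@(4,2):0 a6@(1,4):0 a7@(0,0):0 a8@(2,0):1 a9@(4,4):1 a10@(3,0):1 a11@(1,2):0 a12@(3,4):1 a13@(2,3):0 a14@(4,0):0
t=2: a0@(3,3):0 a1@(5,1):0 a2@(0,3):0 a3@(3,2):0 a4@(2,1):1 a5@(4,2):0 a6@(1,4):0 a7@(0,0):0 a8@(2,0):1 a9@(4,4):1 a10@(3,0):1 a11@(1,2):0 a12@(3,4):1 a13@(2,3):0 a14@(4,0):1
t=3: (unchanged — steady state)

2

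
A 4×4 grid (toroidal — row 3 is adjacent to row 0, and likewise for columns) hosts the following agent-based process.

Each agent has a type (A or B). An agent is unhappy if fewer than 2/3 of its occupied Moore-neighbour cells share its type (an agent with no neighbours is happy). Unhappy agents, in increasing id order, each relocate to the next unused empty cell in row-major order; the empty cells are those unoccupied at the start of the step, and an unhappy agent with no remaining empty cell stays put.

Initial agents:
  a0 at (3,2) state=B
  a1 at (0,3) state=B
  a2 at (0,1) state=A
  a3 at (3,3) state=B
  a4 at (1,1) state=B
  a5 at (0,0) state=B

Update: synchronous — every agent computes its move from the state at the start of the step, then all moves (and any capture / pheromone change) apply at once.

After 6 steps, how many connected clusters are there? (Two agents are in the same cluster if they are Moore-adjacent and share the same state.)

2

t=1: a0@(3,2):B a1@(0,3):B a2@(0,2):A a3@(3,3):B a4@(1,0):B a5@(0,0):B
t=2: a0@(3,2):B a1@(0,3):B a2@(0,1):A a3@(3,3):B a4@(1,0):B a5@(0,0):B
t=3: a0@(3,2):B a1@(0,3):B a2@(0,2):A a3@(3,3):B a4@(1,0):B a5@(0,0):B
t=4: a0@(3,2):B a1@(0,3):B a2@(0,1):A a3@(3,3):B a4@(1,0):B a5@(0,0):B
t=5: a0@(3,2):B a1@(0,3):B a2@(0,2):A a3@(3,3):B a4@(1,0):B a5@(0,0):B
t=6: a0@(3,2):B a1@(0,3):B a2@(0,1):A a3@(3,3):B a4@(1,0):B a5@(0,0):B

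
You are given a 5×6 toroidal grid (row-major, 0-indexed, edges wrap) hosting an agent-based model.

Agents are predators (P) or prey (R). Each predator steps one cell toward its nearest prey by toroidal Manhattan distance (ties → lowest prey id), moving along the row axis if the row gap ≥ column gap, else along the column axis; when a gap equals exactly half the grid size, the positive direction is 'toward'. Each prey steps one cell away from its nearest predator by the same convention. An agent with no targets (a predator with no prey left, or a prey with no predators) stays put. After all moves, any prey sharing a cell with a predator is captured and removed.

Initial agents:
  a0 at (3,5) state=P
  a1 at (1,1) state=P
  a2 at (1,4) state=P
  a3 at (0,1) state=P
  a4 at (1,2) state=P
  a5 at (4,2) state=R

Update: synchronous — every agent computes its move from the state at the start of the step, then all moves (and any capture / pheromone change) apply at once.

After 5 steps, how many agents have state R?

t=1: a0@(3,0):P a1@(0,1):P a2@(0,4):P a3@(4,1):P a4@(0,2):P a5@(3,2):R
t=2: a0@(3,1):P a1@(4,1):P a2@(4,4):P a3@(3,1):P a4@(4,2):P a5@(3,3):R
t=3: a0@(3,2):P a1@(4,2):P a2@(3,4):P a3@(3,2):P a4@(3,2):P
t=4: (unchanged — steady state)

0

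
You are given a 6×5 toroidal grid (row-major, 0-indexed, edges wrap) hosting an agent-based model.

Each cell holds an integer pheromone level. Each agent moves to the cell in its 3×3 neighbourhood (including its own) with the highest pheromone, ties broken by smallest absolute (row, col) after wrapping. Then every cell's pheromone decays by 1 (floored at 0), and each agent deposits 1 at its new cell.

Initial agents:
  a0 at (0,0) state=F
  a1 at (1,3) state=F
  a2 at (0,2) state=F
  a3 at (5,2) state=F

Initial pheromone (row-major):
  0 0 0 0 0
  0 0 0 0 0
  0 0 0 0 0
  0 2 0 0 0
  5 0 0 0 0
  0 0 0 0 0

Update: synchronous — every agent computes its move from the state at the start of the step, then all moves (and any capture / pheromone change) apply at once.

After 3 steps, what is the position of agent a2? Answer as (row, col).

t=1: a0@(0,0) a1@(0,2) a2@(0,1) a3@(0,1) | pheromone: 1 2 1 0 0 / 0 0 0 0 0 / 0 0 0 0 0 / 0 1 0 0 0 / 4 0 0 0 0 / 0 0 0 0 0
t=2: a0@(0,1) a1@(0,1) a2@(0,1) a3@(0,1) | pheromone: 0 5 0 0 0 / 0 0 0 0 0 / 0 0 0 0 0 / 0 0 0 0 0 / 3 0 0 0 0 / 0 0 0 0 0
t=3: a0@(0,1) a1@(0,1) a2@(0,1) a3@(0,1) | pheromone: 0 8 0 0 0 / 0 0 0 0 0 / 0 0 0 0 0 / 0 0 0 0 0 / 2 0 0 0 0 / 0 0 0 0 0

(0, 1)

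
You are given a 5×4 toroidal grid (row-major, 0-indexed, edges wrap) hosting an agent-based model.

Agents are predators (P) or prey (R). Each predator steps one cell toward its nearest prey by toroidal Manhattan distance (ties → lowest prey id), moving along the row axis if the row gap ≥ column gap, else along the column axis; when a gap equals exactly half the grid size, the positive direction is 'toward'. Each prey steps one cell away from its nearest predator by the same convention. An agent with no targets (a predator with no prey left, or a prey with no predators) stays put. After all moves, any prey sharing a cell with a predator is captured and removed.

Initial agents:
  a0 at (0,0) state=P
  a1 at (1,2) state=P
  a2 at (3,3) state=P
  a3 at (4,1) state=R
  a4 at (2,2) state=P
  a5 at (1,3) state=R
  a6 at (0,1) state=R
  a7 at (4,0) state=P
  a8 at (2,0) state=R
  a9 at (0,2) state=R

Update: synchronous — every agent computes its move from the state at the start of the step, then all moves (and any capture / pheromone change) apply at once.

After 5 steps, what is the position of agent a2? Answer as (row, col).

(0, 1)

t=1: a0@(0,1):P a1@(1,3):P a2@(2,3):P a3@(4,2):R a4@(1,2):P a5@(1,0):R a6@(0,2):R a7@(4,1):P a8@(3,0):R a9@(4,2):R
t=2: a0@(0,2):P a1@(1,0):P a2@(1,3):P a3@(4,3):R a4@(0,2):P a5@(1,1):R a6@(0,3):R a7@(4,2):P a8@(4,0):R a9@(4,3):R
t=3: a0@(0,3):P a1@(1,1):P a2@(0,3):P a3@(4,0):R a4@(0,3):P a5@(1,2):R a6@(0,0):R a7@(4,3):P a8@(3,0):R a9@(4,0):R
t=4: a0@(0,0):P a1@(1,2):P a2@(0,0):P a3@(4,1):R a4@(0,0):P a5@(1,3):R a6@(0,1):R a7@(4,0):P a8@(2,0):R a9@(4,1):R
t=5: a0@(0,1):P a1@(1,3):P a2@(0,1):P a3@(4,2):R a4@(0,1):P a5@(1,0):R a6@(0,2):R a7@(4,1):P a8@(3,0):R a9@(4,2):R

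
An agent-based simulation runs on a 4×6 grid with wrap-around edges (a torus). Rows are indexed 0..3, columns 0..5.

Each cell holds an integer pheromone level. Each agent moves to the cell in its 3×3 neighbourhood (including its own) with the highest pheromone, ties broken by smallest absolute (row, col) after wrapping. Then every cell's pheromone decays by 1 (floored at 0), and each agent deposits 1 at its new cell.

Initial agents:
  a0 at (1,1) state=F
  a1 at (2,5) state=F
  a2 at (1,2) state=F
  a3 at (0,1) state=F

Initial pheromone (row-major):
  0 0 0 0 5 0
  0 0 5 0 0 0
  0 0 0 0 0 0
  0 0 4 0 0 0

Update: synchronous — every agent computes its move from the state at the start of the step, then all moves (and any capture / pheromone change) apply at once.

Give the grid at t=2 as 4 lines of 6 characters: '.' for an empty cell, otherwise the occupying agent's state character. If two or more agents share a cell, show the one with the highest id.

......
F.F...
......
......

t=1: a0@(1,2) a1@(1,0) a2@(1,2) a3@(1,2) | pheromone: 0 0 0 0 4 0 / 1 0 7 0 0 0 / 0 0 0 0 0 0 / 0 0 3 0 0 0
t=2: a0@(1,2) a1@(1,0) a2@(1,2) a3@(1,2) | pheromone: 0 0 0 0 3 0 / 1 0 9 0 0 0 / 0 0 0 0 0 0 / 0 0 2 0 0 0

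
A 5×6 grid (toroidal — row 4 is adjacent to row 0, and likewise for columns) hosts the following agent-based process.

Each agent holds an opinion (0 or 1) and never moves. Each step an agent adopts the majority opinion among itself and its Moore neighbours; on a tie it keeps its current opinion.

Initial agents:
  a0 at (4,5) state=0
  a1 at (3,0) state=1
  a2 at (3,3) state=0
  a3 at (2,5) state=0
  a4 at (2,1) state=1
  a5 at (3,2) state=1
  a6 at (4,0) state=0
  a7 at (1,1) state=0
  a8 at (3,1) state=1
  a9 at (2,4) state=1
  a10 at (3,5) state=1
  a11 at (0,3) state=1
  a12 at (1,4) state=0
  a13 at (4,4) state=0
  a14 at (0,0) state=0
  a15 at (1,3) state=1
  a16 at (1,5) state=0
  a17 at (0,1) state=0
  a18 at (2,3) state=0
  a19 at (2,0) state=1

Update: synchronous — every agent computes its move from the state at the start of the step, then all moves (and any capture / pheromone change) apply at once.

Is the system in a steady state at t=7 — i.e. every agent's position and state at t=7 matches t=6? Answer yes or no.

yes

t=1: a0@(4,5):0 a1@(3,0):1 a2@(3,3):0 a3@(2,5):1 a4@(2,1):1 a5@(3,2):1 a6@(4,0):0 a7@(1,1):0 a8@(3,1):1 a9@(2,4):0 a10@(3,5):1 a11@(0,3):1 a12@(1,4):0 a13@(4,4):0 a14@(0,0):0 a15@(1,3):1 a16@(1,5):0 a17@(0,1):0 a18@(2,3):0 a19@(2,0):1
t=2: a0@(4,5):0 a1@(3,0):1 a2@(3,3):0 a3@(2,5):1 a4@(2,1):1 a5@(3,2):1 a6@(4,0):0 a7@(1,1):0 a8@(3,1):1 a9@(2,4):0 a10@(3,5):1 a11@(0,3):1 a12@(1,4):0 a13@(4,4):0 a14@(0,0):0 a15@(1,3):0 a16@(1,5):0 a17@(0,1):0 a18@(2,3):0 a19@(2,0):1
t=3: a0@(4,5):0 a1@(3,0):1 a2@(3,3):0 a3@(2,5):1 a4@(2,1):1 a5@(3,2):1 a6@(4,0):0 a7@(1,1):0 a8@(3,1):1 a9@(2,4):0 a10@(3,5):1 a11@(0,3):0 a12@(1,4):0 a13@(4,4):0 a14@(0,0):0 a15@(1,3):0 a16@(1,5):0 a17@(0,1):0 a18@(2,3):0 a19@(2,0):1
t=4: (unchanged — steady state)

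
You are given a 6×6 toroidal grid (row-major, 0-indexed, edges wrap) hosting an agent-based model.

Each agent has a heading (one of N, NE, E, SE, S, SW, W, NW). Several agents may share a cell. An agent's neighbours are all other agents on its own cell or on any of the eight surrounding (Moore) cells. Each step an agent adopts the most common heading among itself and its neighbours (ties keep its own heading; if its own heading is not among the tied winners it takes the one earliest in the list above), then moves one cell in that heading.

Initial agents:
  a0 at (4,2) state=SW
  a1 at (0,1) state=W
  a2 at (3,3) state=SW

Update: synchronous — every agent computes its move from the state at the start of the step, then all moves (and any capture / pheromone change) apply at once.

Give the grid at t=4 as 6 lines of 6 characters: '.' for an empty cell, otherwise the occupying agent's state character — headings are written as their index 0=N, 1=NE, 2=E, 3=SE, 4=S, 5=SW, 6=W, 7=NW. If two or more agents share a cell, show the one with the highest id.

t=1: a0@(5,1):SW a1@(0,0):W a2@(4,2):SW
t=2: a0@(0,0):SW a1@(0,5):W a2@(5,1):SW
t=3: a0@(1,5):SW a1@(0,4):W a2@(0,0):SW
t=4: a0@(2,4):SW a1@(0,3):W a2@(1,5):SW

...6..
.....5
....5.
......
......
......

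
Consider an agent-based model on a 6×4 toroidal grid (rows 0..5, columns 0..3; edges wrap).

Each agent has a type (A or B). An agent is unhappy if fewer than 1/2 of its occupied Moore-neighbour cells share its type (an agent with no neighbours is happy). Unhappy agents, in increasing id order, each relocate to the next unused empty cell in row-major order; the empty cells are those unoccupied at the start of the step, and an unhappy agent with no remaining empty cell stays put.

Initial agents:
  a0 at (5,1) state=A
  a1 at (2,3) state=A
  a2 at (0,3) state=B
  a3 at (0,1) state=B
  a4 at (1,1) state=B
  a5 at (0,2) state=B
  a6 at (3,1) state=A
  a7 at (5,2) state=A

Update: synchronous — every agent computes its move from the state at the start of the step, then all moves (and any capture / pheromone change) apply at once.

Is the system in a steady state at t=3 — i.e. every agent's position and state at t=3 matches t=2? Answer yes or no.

t=1: a0@(0,0):A a1@(2,3):A a2@(0,3):B a3@(0,1):B a4@(1,1):B a5@(0,2):B a6@(3,1):A a7@(1,0):A
t=2: a0@(1,2):A a1@(2,3):A a2@(1,3):B a3@(0,1):B a4@(1,1):B a5@(0,2):B a6@(3,1):A a7@(2,0):A
t=3: a0@(0,0):A a1@(2,3):A a2@(0,3):B a3@(0,1):B a4@(1,1):B a5@(0,2):B a6@(3,1):A a7@(2,0):A

no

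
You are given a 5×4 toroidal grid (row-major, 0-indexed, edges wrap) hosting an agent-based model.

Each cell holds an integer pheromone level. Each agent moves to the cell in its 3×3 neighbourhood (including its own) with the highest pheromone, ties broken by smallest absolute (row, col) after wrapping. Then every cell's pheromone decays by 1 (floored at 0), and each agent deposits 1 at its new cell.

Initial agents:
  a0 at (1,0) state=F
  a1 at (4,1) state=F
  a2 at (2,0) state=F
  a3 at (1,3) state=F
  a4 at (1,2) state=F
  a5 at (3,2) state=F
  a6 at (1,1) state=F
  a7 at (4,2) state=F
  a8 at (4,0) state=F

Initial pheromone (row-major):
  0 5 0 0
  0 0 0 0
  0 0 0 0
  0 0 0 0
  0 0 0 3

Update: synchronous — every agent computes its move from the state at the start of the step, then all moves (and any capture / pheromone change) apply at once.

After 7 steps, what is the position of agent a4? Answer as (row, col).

(0, 1)

t=1: a0@(0,1) a1@(0,1) a2@(1,0) a3@(0,0) a4@(0,1) a5@(4,3) a6@(0,1) a7@(0,1) a8@(0,1) | pheromone: 1 10 0 0 / 1 0 0 0 / 0 0 0 0 / 0 0 0 0 / 0 0 0 3
t=2: a0@(0,1) a1@(0,1) a2@(0,1) a3@(0,1) a4@(0,1) a5@(4,3) a6@(0,1) a7@(0,1) a8@(0,1) | pheromone: 0 17 0 0 / 0 0 0 0 / 0 0 0 0 / 0 0 0 0 / 0 0 0 3
t=3: a0@(0,1) a1@(0,1) a2@(0,1) a3@(0,1) a4@(0,1) a5@(4,3) a6@(0,1) a7@(0,1) a8@(0,1) | pheromone: 0 24 0 0 / 0 0 0 0 / 0 0 0 0 / 0 0 0 0 / 0 0 0 3
t=4: a0@(0,1) a1@(0,1) a2@(0,1) a3@(0,1) a4@(0,1) a5@(4,3) a6@(0,1) a7@(0,1) a8@(0,1) | pheromone: 0 31 0 0 / 0 0 0 0 / 0 0 0 0 / 0 0 0 0 / 0 0 0 3
t=5: a0@(0,1) a1@(0,1) a2@(0,1) a3@(0,1) a4@(0,1) a5@(4,3) a6@(0,1) a7@(0,1) a8@(0,1) | pheromone: 0 38 0 0 / 0 0 0 0 / 0 0 0 0 / 0 0 0 0 / 0 0 0 3
t=6: a0@(0,1) a1@(0,1) a2@(0,1) a3@(0,1) a4@(0,1) a5@(4,3) a6@(0,1) a7@(0,1) a8@(0,1) | pheromone: 0 45 0 0 / 0 0 0 0 / 0 0 0 0 / 0 0 0 0 / 0 0 0 3
t=7: a0@(0,1) a1@(0,1) a2@(0,1) a3@(0,1) a4@(0,1) a5@(4,3) a6@(0,1) a7@(0,1) a8@(0,1) | pheromone: 0 52 0 0 / 0 0 0 0 / 0 0 0 0 / 0 0 0 0 / 0 0 0 3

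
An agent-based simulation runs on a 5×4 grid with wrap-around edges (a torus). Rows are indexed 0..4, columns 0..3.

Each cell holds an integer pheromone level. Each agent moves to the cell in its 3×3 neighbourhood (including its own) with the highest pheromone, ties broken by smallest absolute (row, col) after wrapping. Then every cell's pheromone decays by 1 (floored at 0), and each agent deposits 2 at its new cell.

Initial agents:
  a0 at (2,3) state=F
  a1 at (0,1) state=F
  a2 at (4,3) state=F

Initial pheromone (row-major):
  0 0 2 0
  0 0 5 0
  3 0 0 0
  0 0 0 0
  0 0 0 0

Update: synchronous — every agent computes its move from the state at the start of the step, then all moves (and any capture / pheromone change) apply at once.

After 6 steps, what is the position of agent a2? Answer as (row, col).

(1, 2)

t=1: a0@(1,2) a1@(1,2) a2@(0,2) | pheromone: 0 0 3 0 / 0 0 8 0 / 2 0 0 0 / 0 0 0 0 / 0 0 0 0
t=2: a0@(1,2) a1@(1,2) a2@(1,2) | pheromone: 0 0 2 0 / 0 0 13 0 / 1 0 0 0 / 0 0 0 0 / 0 0 0 0
t=3: a0@(1,2) a1@(1,2) a2@(1,2) | pheromone: 0 0 1 0 / 0 0 18 0 / 0 0 0 0 / 0 0 0 0 / 0 0 0 0
t=4: a0@(1,2) a1@(1,2) a2@(1,2) | pheromone: 0 0 0 0 / 0 0 23 0 / 0 0 0 0 / 0 0 0 0 / 0 0 0 0
t=5: a0@(1,2) a1@(1,2) a2@(1,2) | pheromone: 0 0 0 0 / 0 0 28 0 / 0 0 0 0 / 0 0 0 0 / 0 0 0 0
t=6: a0@(1,2) a1@(1,2) a2@(1,2) | pheromone: 0 0 0 0 / 0 0 33 0 / 0 0 0 0 / 0 0 0 0 / 0 0 0 0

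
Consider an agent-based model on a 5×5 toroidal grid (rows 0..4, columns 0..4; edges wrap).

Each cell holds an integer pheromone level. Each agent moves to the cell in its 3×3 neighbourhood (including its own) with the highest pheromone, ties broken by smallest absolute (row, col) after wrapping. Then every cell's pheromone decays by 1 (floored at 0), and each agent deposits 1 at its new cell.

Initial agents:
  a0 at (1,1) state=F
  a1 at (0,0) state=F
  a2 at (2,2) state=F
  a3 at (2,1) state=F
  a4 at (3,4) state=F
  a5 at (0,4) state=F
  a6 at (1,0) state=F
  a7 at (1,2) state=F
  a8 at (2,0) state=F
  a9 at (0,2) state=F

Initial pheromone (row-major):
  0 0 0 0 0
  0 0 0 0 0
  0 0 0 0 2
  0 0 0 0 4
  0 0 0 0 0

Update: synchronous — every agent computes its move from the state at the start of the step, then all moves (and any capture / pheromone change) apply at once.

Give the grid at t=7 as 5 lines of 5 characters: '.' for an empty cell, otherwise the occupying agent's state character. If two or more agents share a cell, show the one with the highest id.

F....
.....
.....
....F
.....

t=1: a0@(0,0) a1@(0,0) a2@(1,1) a3@(1,0) a4@(3,4) a5@(0,0) a6@(2,4) a7@(0,1) a8@(3,4) a9@(0,1) | pheromone: 3 2 0 0 0 / 1 1 0 0 0 / 0 0 0 0 2 / 0 0 0 0 5 / 0 0 0 0 0
t=2: a0@(0,0) a1@(0,0) a2@(0,0) a3@(0,0) a4@(3,4) a5@(0,0) a6@(3,4) a7@(0,0) a8@(3,4) a9@(0,0) | pheromone: 9 1 0 0 0 / 0 0 0 0 0 / 0 0 0 0 1 / 0 0 0 0 7 / 0 0 0 0 0
t=3: a0@(0,0) a1@(0,0) a2@(0,0) a3@(0,0) a4@(3,4) a5@(0,0) a6@(3,4) a7@(0,0) a8@(3,4) a9@(0,0) | pheromone: 15 0 0 0 0 / 0 0 0 0 0 / 0 0 0 0 0 / 0 0 0 0 9 / 0 0 0 0 0
t=4: a0@(0,0) a1@(0,0) a2@(0,0) a3@(0,0) a4@(3,4) a5@(0,0) a6@(3,4) a7@(0,0) a8@(3,4) a9@(0,0) | pheromone: 21 0 0 0 0 / 0 0 0 0 0 / 0 0 0 0 0 / 0 0 0 0 11 / 0 0 0 0 0
t=5: a0@(0,0) a1@(0,0) a2@(0,0) a3@(0,0) a4@(3,4) a5@(0,0) a6@(3,4) a7@(0,0) a8@(3,4) a9@(0,0) | pheromone: 27 0 0 0 0 / 0 0 0 0 0 / 0 0 0 0 0 / 0 0 0 0 13 / 0 0 0 0 0
t=6: a0@(0,0) a1@(0,0) a2@(0,0) a3@(0,0) a4@(3,4) a5@(0,0) a6@(3,4) a7@(0,0) a8@(3,4) a9@(0,0) | pheromone: 33 0 0 0 0 / 0 0 0 0 0 / 0 0 0 0 0 / 0 0 0 0 15 / 0 0 0 0 0
t=7: a0@(0,0) a1@(0,0) a2@(0,0) a3@(0,0) a4@(3,4) a5@(0,0) a6@(3,4) a7@(0,0) a8@(3,4) a9@(0,0) | pheromone: 39 0 0 0 0 / 0 0 0 0 0 / 0 0 0 0 0 / 0 0 0 0 17 / 0 0 0 0 0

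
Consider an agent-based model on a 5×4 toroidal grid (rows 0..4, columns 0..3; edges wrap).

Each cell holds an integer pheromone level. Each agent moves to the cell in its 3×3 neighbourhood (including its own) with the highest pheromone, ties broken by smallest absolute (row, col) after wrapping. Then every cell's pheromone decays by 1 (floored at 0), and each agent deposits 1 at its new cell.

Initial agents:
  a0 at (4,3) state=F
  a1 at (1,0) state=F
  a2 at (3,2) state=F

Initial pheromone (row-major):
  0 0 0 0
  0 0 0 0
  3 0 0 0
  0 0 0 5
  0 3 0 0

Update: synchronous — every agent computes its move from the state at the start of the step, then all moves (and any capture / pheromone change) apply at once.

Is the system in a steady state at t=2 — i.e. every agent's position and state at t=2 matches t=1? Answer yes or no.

t=1: a0@(3,3) a1@(2,0) a2@(3,3) | pheromone: 0 0 0 0 / 0 0 0 0 / 3 0 0 0 / 0 0 0 6 / 0 2 0 0
t=2: a0@(3,3) a1@(3,3) a2@(3,3) | pheromone: 0 0 0 0 / 0 0 0 0 / 2 0 0 0 / 0 0 0 8 / 0 1 0 0

no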